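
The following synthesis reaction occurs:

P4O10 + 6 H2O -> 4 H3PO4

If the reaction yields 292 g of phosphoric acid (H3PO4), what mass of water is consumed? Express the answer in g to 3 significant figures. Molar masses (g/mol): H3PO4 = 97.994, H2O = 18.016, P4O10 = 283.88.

n(H3PO4) = 292.0 g / 97.994 g/mol = 2.980 mol.
From the equation the H3PO4:H2O mole ratio is 4:6, so n(H2O) = 2.980 × 6/4 = 4.470 mol.
Mass of H2O = 4.470 mol × 18.016 g/mol = 80.53 g.

80.5 g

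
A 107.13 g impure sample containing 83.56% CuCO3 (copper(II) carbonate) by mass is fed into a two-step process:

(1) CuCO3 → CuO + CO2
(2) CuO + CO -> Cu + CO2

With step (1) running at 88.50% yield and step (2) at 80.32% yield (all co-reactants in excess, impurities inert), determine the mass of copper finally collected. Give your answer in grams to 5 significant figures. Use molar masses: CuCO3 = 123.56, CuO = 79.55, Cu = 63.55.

Pure CuCO3 = 107.13 × 0.8356 = 89.5178 g.
n(CuCO3) = 89.5178 / 123.56 = 0.724489 mol.
Step 1 (CuCO3:CuO = 1:1): theoretical n(CuO) = 0.724489 mol; at 88.50% yield, n(CuO) = 0.641173 mol.
Step 2 (CuO:Cu = 1:1): theoretical n(Cu) = 0.641173 mol, so theoretical mass = 0.641173 × 63.55 = 40.7465 g.
At 80.32% yield, actual mass of Cu = 40.7465 × 0.8032 = 32.7276 g.

32.728 g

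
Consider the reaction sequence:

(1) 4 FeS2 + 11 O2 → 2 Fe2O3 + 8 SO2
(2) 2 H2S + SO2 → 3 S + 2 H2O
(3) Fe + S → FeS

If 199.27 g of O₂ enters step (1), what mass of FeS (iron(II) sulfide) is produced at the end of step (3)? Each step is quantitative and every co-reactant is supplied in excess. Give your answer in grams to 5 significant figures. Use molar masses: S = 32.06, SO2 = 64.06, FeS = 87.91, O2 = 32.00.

1194.4 g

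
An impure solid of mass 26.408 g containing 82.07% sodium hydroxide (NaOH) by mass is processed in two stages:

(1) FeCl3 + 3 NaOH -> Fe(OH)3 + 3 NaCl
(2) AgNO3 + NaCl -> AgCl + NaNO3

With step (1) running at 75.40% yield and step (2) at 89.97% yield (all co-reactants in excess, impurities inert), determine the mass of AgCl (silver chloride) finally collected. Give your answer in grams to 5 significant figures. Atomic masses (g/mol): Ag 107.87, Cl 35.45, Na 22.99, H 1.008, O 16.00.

Pure NaOH = 26.408 × 0.8207 = 21.6730 g.
M(NaOH) = 22.99 + 16.00 + 1.008 = 39.998 g/mol.
M(AgCl) = 107.87 + 35.45 = 143.32 g/mol.
n(NaOH) = 21.6730 / 39.998 = 0.541853 mol.
Step 1 (NaOH:NaCl = 3:3): theoretical n(NaCl) = 0.541853 mol; at 75.40% yield, n(NaCl) = 0.408557 mol.
Step 2 (NaCl:AgCl = 1:1): theoretical n(AgCl) = 0.408557 mol, so theoretical mass = 0.408557 × 143.32 = 58.5544 g.
At 89.97% yield, actual mass of AgCl = 58.5544 × 0.8997 = 52.6814 g.

52.681 g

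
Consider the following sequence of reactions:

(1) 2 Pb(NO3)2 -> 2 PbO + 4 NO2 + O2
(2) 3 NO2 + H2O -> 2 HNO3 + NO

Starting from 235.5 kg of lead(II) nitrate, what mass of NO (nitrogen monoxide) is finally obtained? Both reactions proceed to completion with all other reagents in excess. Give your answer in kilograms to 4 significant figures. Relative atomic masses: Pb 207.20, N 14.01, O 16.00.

14.22 kg

M(Pb(NO3)2) = 207.20 + 2(14.01) + 6(16.00) = 331.22 g/mol.
M(NO) = 14.01 + 16.00 = 30.01 g/mol.
235.5 kg = 235500 g.
n(Pb(NO3)2) = 235500 / 331.22 = 711.01 mol.
Step 1 gives a 2:4 ratio of Pb(NO3)2 to NO2, so n(NO2) = 1422.0 mol.
In step 2 the NO2:NO ratio is 3:1, so n(NO) = 474.01 mol.
Mass of NO = 474.01 × 30.01 = 14225 g = 14.22 kg.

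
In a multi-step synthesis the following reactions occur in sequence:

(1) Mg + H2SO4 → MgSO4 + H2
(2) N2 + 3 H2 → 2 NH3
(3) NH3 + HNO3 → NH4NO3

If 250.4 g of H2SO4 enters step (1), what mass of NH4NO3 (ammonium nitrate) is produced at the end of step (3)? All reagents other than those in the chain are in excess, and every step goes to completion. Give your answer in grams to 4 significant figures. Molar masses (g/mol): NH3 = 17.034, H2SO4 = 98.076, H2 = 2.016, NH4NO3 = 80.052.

n(H2SO4) = 250.4 / 98.076 = 2.5531 mol.
Reaction (1): H2SO4→H2 ratio 1:1 ⇒ n(H2) = 2.5531 mol.
Reaction (2): H2→NH3 ratio 3:2 ⇒ n(NH3) = 1.7021 mol.
Reaction (3): NH3→NH4NO3 ratio 1:1 ⇒ n(NH4NO3) = 1.7021 mol.
Mass of NH4NO3 = 1.7021 × 80.052 = 136.26 g.

136.3 g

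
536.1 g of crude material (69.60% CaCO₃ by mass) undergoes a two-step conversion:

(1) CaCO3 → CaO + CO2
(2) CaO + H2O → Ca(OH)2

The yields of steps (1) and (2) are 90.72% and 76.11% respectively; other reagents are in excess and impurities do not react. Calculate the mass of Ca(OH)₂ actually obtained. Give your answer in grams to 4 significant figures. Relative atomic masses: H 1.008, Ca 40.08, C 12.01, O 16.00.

Pure CaCO3 = 536.1 × 0.6960 = 373.13 g.
M(CaCO3) = 40.08 + 12.01 + 3(16.00) = 100.09 g/mol.
M(Ca(OH)2) = 40.08 + 2(16.00) + 2(1.008) = 74.096 g/mol.
n(CaCO3) = 373.13 / 100.09 = 3.7279 mol.
Step 1 (CaCO3:CaO = 1:1): theoretical n(CaO) = 3.7279 mol; at 90.72% yield, n(CaO) = 3.3820 mol.
Step 2 (CaO:Ca(OH)2 = 1:1): theoretical n(Ca(OH)2) = 3.3820 mol, so theoretical mass = 3.3820 × 74.096 = 250.59 g.
At 76.11% yield, actual mass of Ca(OH)2 = 250.59 × 0.7611 = 190.72 g.

190.7 g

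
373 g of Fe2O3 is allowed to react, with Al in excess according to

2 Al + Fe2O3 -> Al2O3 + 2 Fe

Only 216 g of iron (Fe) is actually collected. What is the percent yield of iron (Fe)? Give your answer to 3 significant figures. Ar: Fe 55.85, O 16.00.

82.8 %

M(Fe2O3) = 2(55.85) + 3(16.00) = 159.70 g/mol.
M(Fe) = 55.85 g/mol.
n(Fe2O3) = 373.0 g / 159.70 g/mol = 2.336 mol.
From the equation the Fe2O3:Fe mole ratio is 1:2, so n(Fe) = 2.336 × 2/1 = 4.671 mol.
Mass of Fe = 4.671 mol × 55.85 g/mol = 260.9 g.
This is the theoretical yield. Percent yield = 216 g / 260.9 g × 100% = 82.79%.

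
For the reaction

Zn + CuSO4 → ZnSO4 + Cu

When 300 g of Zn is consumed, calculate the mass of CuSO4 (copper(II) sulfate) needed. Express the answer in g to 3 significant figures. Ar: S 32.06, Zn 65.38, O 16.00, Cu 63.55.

M(Zn) = 65.38 g/mol.
M(CuSO4) = 63.55 + 32.06 + 4(16.00) = 159.61 g/mol.
n(Zn) = 300.0 g / 65.38 g/mol = 4.589 mol.
From the equation the Zn:CuSO4 mole ratio is 1:1, so n(CuSO4) = 4.589 × 1/1 = 4.589 mol.
Mass of CuSO4 = 4.589 mol × 159.61 g/mol = 732.4 g.

732 g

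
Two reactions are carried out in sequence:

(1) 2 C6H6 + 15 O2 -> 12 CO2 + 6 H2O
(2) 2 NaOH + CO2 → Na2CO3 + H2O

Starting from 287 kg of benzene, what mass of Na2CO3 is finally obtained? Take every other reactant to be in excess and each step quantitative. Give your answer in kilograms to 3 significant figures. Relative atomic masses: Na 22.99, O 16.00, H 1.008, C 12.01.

M(C6H6) = 6(12.01) + 6(1.008) = 78.108 g/mol.
M(Na2CO3) = 2(22.99) + 12.01 + 3(16.00) = 105.99 g/mol.
287 kg = 287000 g.
n(C6H6) = 287000 / 78.108 = 3674 mol.
Step 1 gives a 2:12 ratio of C6H6 to CO2, so n(CO2) = 22050 mol.
In step 2 the CO2:Na2CO3 ratio is 1:1, so n(Na2CO3) = 22050 mol.
Mass of Na2CO3 = 22050 × 105.99 = 2.337 × 10^6 g = 2340 kg.

2340 kg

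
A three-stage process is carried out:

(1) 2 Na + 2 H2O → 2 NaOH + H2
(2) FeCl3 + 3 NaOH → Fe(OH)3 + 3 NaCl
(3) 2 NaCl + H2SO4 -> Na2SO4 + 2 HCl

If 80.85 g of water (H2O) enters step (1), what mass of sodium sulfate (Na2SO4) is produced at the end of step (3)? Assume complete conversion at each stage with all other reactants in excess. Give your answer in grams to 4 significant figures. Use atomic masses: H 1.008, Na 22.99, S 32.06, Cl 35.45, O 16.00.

M(H2O) = 2(1.008) + 16.00 = 18.016 g/mol.
M(Na2SO4) = 2(22.99) + 32.06 + 4(16.00) = 142.04 g/mol.
n(H2O) = 80.85 / 18.016 = 4.4877 mol.
Reaction (1): H2O→NaOH ratio 2:2 ⇒ n(NaOH) = 4.4877 mol.
Reaction (2): NaOH→NaCl ratio 3:3 ⇒ n(NaCl) = 4.4877 mol.
Reaction (3): NaCl→Na2SO4 ratio 2:1 ⇒ n(Na2SO4) = 2.2438 mol.
Mass of Na2SO4 = 2.2438 × 142.04 = 318.71 g.

318.7 g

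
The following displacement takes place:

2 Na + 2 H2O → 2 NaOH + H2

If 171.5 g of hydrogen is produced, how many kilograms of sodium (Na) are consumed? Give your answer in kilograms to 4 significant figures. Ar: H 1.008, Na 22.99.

3.911 kg

M(H2) = 2(1.008) = 2.016 g/mol.
M(Na) = 22.99 g/mol.
n(H2) = 171.50 g / 2.016 g/mol = 85.069 mol.
From the equation the H2:Na mole ratio is 1:2, so n(Na) = 85.069 × 2/1 = 170.14 mol.
Mass of Na = 170.14 mol × 22.99 g/mol = 3911.5 g.
Converting to kg: 3911.5 g = 3.911 kg.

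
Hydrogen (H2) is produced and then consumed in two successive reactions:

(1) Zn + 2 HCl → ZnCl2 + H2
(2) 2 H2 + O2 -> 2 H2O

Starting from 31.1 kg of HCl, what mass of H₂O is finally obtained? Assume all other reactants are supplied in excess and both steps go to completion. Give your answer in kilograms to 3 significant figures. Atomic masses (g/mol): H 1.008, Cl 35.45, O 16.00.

7.68 kg

M(HCl) = 1.008 + 35.45 = 36.458 g/mol.
M(H2O) = 2(1.008) + 16.00 = 18.016 g/mol.
31.1 kg = 31100 g.
n(HCl) = 31100 / 36.458 = 853.0 mol.
Step 1 gives a 2:1 ratio of HCl to H2, so n(H2) = 426.5 mol.
In step 2 the H2:H2O ratio is 2:2, so n(H2O) = 426.5 mol.
Mass of H2O = 426.5 × 18.016 = 7684 g = 7.68 kg.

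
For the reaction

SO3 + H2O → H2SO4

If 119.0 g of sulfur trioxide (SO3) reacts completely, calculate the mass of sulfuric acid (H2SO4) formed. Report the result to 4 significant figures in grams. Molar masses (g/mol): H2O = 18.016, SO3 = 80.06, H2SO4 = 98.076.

145.8 g

n(SO3) = 119.00 g / 80.06 g/mol = 1.4864 mol.
From the equation the SO3:H2SO4 mole ratio is 1:1, so n(H2SO4) = 1.4864 × 1/1 = 1.4864 mol.
Mass of H2SO4 = 1.4864 mol × 98.076 g/mol = 145.78 g.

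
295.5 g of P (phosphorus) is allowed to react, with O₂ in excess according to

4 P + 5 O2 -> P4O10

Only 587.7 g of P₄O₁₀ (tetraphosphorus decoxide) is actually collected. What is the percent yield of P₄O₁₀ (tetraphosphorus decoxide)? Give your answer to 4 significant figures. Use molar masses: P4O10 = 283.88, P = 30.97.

86.79 %

n(P) = 295.50 g / 30.97 g/mol = 9.5415 mol.
From the equation the P:P4O10 mole ratio is 4:1, so n(P4O10) = 9.5415 × 1/4 = 2.3854 mol.
Mass of P4O10 = 2.3854 mol × 283.88 g/mol = 677.16 g.
This is the theoretical yield. Percent yield = 587.7 g / 677.16 g × 100% = 86.789%.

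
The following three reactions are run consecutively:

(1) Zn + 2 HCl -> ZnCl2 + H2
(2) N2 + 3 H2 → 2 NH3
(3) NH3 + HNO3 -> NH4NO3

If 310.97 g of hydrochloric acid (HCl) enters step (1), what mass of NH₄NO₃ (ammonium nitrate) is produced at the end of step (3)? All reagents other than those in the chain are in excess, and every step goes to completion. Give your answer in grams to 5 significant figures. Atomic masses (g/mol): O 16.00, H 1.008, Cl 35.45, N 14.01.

227.60 g

M(HCl) = 1.008 + 35.45 = 36.458 g/mol.
M(NH4NO3) = 2(14.01) + 4(1.008) + 3(16.00) = 80.052 g/mol.
n(HCl) = 310.97 / 36.458 = 8.52954 mol.
Reaction (1): HCl→H2 ratio 2:1 ⇒ n(H2) = 4.26477 mol.
Reaction (2): H2→NH3 ratio 3:2 ⇒ n(NH3) = 2.84318 mol.
Reaction (3): NH3→NH4NO3 ratio 1:1 ⇒ n(NH4NO3) = 2.84318 mol.
Mass of NH4NO3 = 2.84318 × 80.052 = 227.602 g.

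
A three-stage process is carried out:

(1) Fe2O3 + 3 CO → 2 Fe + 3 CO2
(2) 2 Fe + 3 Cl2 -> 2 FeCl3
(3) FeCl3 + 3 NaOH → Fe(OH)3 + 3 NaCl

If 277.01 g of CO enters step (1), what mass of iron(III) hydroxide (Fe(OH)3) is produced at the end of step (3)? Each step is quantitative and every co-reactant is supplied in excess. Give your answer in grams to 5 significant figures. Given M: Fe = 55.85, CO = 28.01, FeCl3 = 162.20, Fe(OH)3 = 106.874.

704.63 g

n(CO) = 277.01 / 28.01 = 9.88968 mol.
Reaction (1): CO→Fe ratio 3:2 ⇒ n(Fe) = 6.59312 mol.
Reaction (2): Fe→FeCl3 ratio 2:2 ⇒ n(FeCl3) = 6.59312 mol.
Reaction (3): FeCl3→Fe(OH)3 ratio 1:1 ⇒ n(Fe(OH)3) = 6.59312 mol.
Mass of Fe(OH)3 = 6.59312 × 106.874 = 704.633 g.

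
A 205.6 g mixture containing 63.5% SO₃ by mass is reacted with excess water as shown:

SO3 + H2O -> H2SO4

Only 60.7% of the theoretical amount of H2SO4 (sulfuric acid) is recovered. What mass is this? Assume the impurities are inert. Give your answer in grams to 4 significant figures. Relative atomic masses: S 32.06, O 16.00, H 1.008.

97.08 g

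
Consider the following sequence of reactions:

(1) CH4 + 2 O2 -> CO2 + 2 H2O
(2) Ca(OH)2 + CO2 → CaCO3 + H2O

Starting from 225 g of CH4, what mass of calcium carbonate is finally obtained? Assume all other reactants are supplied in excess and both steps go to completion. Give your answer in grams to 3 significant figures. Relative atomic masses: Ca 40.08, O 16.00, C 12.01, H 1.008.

1400 g

M(CH4) = 12.01 + 4(1.008) = 16.042 g/mol.
M(CaCO3) = 40.08 + 12.01 + 3(16.00) = 100.09 g/mol.
n(CH4) = 225.0 / 16.042 = 14.03 mol.
Step 1 gives a 1:1 ratio of CH4 to CO2, so n(CO2) = 14.03 mol.
In step 2 the CO2:CaCO3 ratio is 1:1, so n(CaCO3) = 14.03 mol.
Mass of CaCO3 = 14.03 × 100.09 = 1404 g.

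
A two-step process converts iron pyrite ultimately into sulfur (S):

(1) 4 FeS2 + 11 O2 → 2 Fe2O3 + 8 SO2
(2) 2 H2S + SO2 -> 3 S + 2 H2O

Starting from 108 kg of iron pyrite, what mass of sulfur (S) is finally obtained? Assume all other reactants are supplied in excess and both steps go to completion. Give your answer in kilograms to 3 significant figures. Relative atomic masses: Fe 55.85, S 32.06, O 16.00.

173 kg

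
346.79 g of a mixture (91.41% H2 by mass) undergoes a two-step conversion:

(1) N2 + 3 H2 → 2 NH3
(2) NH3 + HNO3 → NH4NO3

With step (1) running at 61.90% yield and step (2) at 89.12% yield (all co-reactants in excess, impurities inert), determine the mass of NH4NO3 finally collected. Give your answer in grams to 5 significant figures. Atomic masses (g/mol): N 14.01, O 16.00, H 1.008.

4629.3 g

Pure H2 = 346.79 × 0.9141 = 317.001 g.
M(H2) = 2(1.008) = 2.016 g/mol.
M(NH4NO3) = 2(14.01) + 4(1.008) + 3(16.00) = 80.052 g/mol.
n(H2) = 317.001 / 2.016 = 157.242 mol.
Step 1 (H2:NH3 = 3:2): theoretical n(NH3) = 104.828 mol; at 61.90% yield, n(NH3) = 64.8887 mol.
Step 2 (NH3:NH4NO3 = 1:1): theoretical n(NH4NO3) = 64.8887 mol, so theoretical mass = 64.8887 × 80.052 = 5194.47 g.
At 89.12% yield, actual mass of NH4NO3 = 5194.47 × 0.8912 = 4629.31 g.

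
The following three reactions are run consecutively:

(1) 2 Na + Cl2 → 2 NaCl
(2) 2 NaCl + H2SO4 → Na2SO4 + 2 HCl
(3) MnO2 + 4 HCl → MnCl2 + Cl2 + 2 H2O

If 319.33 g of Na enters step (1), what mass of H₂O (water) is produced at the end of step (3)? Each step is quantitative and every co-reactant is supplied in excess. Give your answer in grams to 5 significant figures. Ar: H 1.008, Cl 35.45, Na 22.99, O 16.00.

M(Na) = 22.99 g/mol.
M(H2O) = 2(1.008) + 16.00 = 18.016 g/mol.
n(Na) = 319.33 / 22.99 = 13.8900 mol.
Reaction (1): Na→NaCl ratio 2:2 ⇒ n(NaCl) = 13.8900 mol.
Reaction (2): NaCl→HCl ratio 2:2 ⇒ n(HCl) = 13.8900 mol.
Reaction (3): HCl→H2O ratio 4:2 ⇒ n(H2O) = 6.94498 mol.
Mass of H2O = 6.94498 × 18.016 = 125.121 g.

125.12 g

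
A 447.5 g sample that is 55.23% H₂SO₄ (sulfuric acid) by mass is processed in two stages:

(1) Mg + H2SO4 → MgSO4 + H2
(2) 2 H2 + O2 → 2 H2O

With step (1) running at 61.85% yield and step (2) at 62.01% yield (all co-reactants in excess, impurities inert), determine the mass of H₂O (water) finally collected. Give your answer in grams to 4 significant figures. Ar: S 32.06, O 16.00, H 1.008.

17.41 g

Pure H2SO4 = 447.5 × 0.5523 = 247.15 g.
M(H2SO4) = 2(1.008) + 32.06 + 4(16.00) = 98.076 g/mol.
M(H2O) = 2(1.008) + 16.00 = 18.016 g/mol.
n(H2SO4) = 247.15 / 98.076 = 2.5200 mol.
Step 1 (H2SO4:H2 = 1:1): theoretical n(H2) = 2.5200 mol; at 61.85% yield, n(H2) = 1.5586 mol.
Step 2 (H2:H2O = 2:2): theoretical n(H2O) = 1.5586 mol, so theoretical mass = 1.5586 × 18.016 = 28.080 g.
At 62.01% yield, actual mass of H2O = 28.080 × 0.6201 = 17.413 g.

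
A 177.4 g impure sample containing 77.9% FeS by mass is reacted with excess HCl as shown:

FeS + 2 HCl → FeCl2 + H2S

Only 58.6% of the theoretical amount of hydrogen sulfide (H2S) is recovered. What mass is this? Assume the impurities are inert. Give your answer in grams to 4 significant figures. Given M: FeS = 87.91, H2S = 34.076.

31.39 g

Pure FeS available = 177.4 g × 0.779 = 138.19 g.
n(FeS) = 138.19 g / 87.91 g/mol = 1.5720 mol.
From the equation the FeS:H2S mole ratio is 1:1, so n(H2S) = 1.5720 × 1/1 = 1.5720 mol.
Mass of H2S = 1.5720 mol × 34.076 g/mol = 53.568 g.
Actual mass collected = 53.568 g × 0.586 = 31.391 g.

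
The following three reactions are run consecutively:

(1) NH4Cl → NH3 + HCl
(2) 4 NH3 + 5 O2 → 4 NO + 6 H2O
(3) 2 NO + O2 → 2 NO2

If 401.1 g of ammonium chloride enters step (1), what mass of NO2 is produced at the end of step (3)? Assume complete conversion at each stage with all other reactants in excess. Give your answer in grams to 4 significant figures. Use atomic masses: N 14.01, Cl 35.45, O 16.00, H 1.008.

M(NH4Cl) = 14.01 + 4(1.008) + 35.45 = 53.492 g/mol.
M(NO2) = 14.01 + 2(16.00) = 46.01 g/mol.
n(NH4Cl) = 401.1 / 53.492 = 7.4983 mol.
Reaction (1): NH4Cl→NH3 ratio 1:1 ⇒ n(NH3) = 7.4983 mol.
Reaction (2): NH3→NO ratio 4:4 ⇒ n(NO) = 7.4983 mol.
Reaction (3): NO→NO2 ratio 2:2 ⇒ n(NO2) = 7.4983 mol.
Mass of NO2 = 7.4983 × 46.01 = 345.00 g.

345.0 g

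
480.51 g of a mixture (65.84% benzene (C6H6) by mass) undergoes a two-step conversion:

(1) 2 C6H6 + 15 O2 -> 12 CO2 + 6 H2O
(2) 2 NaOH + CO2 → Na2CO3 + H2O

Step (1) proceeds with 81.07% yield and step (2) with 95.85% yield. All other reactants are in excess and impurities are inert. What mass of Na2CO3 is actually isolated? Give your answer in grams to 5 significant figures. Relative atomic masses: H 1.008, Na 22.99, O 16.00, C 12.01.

Pure C6H6 = 480.51 × 0.6584 = 316.368 g.
M(C6H6) = 6(12.01) + 6(1.008) = 78.108 g/mol.
M(Na2CO3) = 2(22.99) + 12.01 + 3(16.00) = 105.99 g/mol.
n(C6H6) = 316.368 / 78.108 = 4.05039 mol.
Step 1 (C6H6:CO2 = 2:12): theoretical n(CO2) = 24.3023 mol; at 81.07% yield, n(CO2) = 19.7019 mol.
Step 2 (CO2:Na2CO3 = 1:1): theoretical n(Na2CO3) = 19.7019 mol, so theoretical mass = 19.7019 × 105.99 = 2088.20 g.
At 95.85% yield, actual mass of Na2CO3 = 2088.20 × 0.9585 = 2001.54 g.

2001.5 g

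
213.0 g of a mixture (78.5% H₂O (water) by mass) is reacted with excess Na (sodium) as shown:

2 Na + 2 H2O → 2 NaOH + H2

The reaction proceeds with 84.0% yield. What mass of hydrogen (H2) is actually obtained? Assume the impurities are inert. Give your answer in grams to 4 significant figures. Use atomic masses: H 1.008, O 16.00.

Pure H2O available = 213.0 g × 0.785 = 167.21 g.
M(H2O) = 2(1.008) + 16.00 = 18.016 g/mol.
M(H2) = 2(1.008) = 2.016 g/mol.
n(H2O) = 167.21 g / 18.016 g/mol = 9.2809 mol.
From the equation the H2O:H2 mole ratio is 2:1, so n(H2) = 9.2809 × 1/2 = 4.6405 mol.
Mass of H2 = 4.6405 mol × 2.016 g/mol = 9.3552 g.
Actual mass collected = 9.3552 g × 0.840 = 7.8583 g.

7.858 g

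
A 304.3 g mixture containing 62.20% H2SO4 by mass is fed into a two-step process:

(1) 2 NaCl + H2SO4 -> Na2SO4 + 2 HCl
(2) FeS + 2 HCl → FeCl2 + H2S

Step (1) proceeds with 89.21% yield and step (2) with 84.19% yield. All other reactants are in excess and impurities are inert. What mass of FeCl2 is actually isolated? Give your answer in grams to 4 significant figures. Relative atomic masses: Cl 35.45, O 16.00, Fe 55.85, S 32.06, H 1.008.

183.7 g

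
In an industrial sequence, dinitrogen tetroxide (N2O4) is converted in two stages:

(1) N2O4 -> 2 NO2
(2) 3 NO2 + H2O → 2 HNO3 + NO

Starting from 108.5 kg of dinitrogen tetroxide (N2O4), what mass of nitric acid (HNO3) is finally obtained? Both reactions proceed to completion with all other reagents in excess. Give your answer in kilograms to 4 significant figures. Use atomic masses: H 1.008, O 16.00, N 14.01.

99.07 kg

M(N2O4) = 2(14.01) + 4(16.00) = 92.02 g/mol.
M(HNO3) = 1.008 + 14.01 + 3(16.00) = 63.018 g/mol.
108.5 kg = 108500 g.
n(N2O4) = 108500 / 92.02 = 1179.1 mol.
Step 1 gives a 1:2 ratio of N2O4 to NO2, so n(NO2) = 2358.2 mol.
In step 2 the NO2:HNO3 ratio is 3:2, so n(HNO3) = 1572.1 mol.
Mass of HNO3 = 1572.1 × 63.018 = 99072 g = 99.07 kg.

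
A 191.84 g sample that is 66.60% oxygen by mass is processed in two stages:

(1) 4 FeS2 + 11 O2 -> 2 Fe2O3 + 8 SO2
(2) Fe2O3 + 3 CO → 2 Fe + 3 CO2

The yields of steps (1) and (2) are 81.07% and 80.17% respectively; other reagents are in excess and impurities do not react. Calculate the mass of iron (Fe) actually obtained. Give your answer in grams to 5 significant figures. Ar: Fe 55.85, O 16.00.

52.702 g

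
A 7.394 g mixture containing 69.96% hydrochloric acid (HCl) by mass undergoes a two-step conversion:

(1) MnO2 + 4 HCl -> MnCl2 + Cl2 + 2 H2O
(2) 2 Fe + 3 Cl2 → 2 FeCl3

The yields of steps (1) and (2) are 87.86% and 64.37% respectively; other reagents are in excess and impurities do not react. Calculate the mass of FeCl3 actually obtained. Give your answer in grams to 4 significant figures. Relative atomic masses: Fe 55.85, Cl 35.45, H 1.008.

2.169 g

Pure HCl = 7.394 × 0.6996 = 5.1728 g.
M(HCl) = 1.008 + 35.45 = 36.458 g/mol.
M(FeCl3) = 55.85 + 3(35.45) = 162.20 g/mol.
n(HCl) = 5.1728 / 36.458 = 0.14188 mol.
Step 1 (HCl:Cl2 = 4:1): theoretical n(Cl2) = 0.035471 mol; at 87.86% yield, n(Cl2) = 0.031165 mol.
Step 2 (Cl2:FeCl3 = 3:2): theoretical n(FeCl3) = 0.020777 mol, so theoretical mass = 0.020777 × 162.20 = 3.3700 g.
At 64.37% yield, actual mass of FeCl3 = 3.3700 × 0.6437 = 2.1693 g.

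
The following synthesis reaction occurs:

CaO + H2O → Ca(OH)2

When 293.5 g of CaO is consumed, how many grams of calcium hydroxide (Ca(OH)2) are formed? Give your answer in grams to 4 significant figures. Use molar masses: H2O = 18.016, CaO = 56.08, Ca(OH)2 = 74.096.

387.8 g

n(CaO) = 293.50 g / 56.08 g/mol = 5.2336 mol.
From the equation the CaO:Ca(OH)2 mole ratio is 1:1, so n(Ca(OH)2) = 5.2336 × 1/1 = 5.2336 mol.
Mass of Ca(OH)2 = 5.2336 mol × 74.096 g/mol = 387.79 g.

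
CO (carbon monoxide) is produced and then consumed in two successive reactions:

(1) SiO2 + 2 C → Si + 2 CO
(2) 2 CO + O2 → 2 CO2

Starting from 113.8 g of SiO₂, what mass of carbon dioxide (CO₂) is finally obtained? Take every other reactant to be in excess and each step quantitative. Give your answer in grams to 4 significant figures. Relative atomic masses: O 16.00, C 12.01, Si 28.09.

M(SiO2) = 28.09 + 2(16.00) = 60.09 g/mol.
M(CO2) = 12.01 + 2(16.00) = 44.01 g/mol.
n(SiO2) = 113.80 / 60.09 = 1.8938 mol.
Step 1 gives a 1:2 ratio of SiO2 to CO, so n(CO) = 3.7877 mol.
In step 2 the CO:CO2 ratio is 2:2, so n(CO2) = 3.7877 mol.
Mass of CO2 = 3.7877 × 44.01 = 166.69 g.

166.7 g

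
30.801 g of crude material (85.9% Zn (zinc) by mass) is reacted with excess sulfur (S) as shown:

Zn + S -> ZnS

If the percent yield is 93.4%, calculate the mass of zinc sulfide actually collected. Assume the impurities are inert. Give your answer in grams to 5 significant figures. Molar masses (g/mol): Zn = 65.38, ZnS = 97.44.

Pure Zn available = 30.801 g × 0.859 = 26.4581 g.
n(Zn) = 26.4581 g / 65.38 g/mol = 0.404681 mol.
From the equation the Zn:ZnS mole ratio is 1:1, so n(ZnS) = 0.404681 × 1/1 = 0.404681 mol.
Mass of ZnS = 0.404681 mol × 97.44 g/mol = 39.4321 g.
Actual mass collected = 39.4321 g × 0.934 = 36.8296 g.

36.830 g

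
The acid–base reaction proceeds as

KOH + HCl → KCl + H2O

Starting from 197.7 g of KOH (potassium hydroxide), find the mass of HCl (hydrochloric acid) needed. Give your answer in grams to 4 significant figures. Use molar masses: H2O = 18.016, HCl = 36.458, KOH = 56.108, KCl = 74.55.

128.5 g

n(KOH) = 197.70 g / 56.108 g/mol = 3.5236 mol.
From the equation the KOH:HCl mole ratio is 1:1, so n(HCl) = 3.5236 × 1/1 = 3.5236 mol.
Mass of HCl = 3.5236 mol × 36.458 g/mol = 128.46 g.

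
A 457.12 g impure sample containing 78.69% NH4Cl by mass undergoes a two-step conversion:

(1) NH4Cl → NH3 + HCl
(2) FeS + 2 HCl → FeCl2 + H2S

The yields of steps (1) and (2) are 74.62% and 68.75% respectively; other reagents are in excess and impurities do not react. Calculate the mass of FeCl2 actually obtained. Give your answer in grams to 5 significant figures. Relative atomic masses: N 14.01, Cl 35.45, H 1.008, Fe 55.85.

Pure NH4Cl = 457.12 × 0.7869 = 359.708 g.
M(NH4Cl) = 14.01 + 4(1.008) + 35.45 = 53.492 g/mol.
M(FeCl2) = 55.85 + 2(35.45) = 126.75 g/mol.
n(NH4Cl) = 359.708 / 53.492 = 6.72451 mol.
Step 1 (NH4Cl:HCl = 1:1): theoretical n(HCl) = 6.72451 mol; at 74.62% yield, n(HCl) = 5.01783 mol.
Step 2 (HCl:FeCl2 = 2:1): theoretical n(FeCl2) = 2.50892 mol, so theoretical mass = 2.50892 × 126.75 = 318.005 g.
At 68.75% yield, actual mass of FeCl2 = 318.005 × 0.6875 = 218.629 g.

218.63 g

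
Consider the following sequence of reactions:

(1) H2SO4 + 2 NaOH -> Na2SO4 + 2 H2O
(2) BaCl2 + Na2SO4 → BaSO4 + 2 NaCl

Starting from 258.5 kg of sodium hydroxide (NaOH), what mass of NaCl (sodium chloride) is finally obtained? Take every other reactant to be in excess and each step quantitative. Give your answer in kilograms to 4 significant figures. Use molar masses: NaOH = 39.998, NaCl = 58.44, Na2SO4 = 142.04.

377.7 kg

258.5 kg = 258500 g.
n(NaOH) = 258500 / 39.998 = 6462.8 mol.
Step 1 gives a 2:1 ratio of NaOH to Na2SO4, so n(Na2SO4) = 3231.4 mol.
In step 2 the Na2SO4:NaCl ratio is 1:2, so n(NaCl) = 6462.8 mol.
Mass of NaCl = 6462.8 × 58.44 = 377690 g = 377.7 kg.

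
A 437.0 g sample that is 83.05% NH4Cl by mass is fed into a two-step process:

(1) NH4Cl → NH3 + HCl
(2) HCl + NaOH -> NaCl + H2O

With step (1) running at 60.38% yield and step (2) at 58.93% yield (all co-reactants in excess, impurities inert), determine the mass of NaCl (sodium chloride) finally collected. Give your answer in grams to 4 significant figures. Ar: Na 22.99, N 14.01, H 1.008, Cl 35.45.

141.1 g

Pure NH4Cl = 437.0 × 0.8305 = 362.93 g.
M(NH4Cl) = 14.01 + 4(1.008) + 35.45 = 53.492 g/mol.
M(NaCl) = 22.99 + 35.45 = 58.44 g/mol.
n(NH4Cl) = 362.93 / 53.492 = 6.7847 mol.
Step 1 (NH4Cl:HCl = 1:1): theoretical n(HCl) = 6.7847 mol; at 60.38% yield, n(HCl) = 4.0966 mol.
Step 2 (HCl:NaCl = 1:1): theoretical n(NaCl) = 4.0966 mol, so theoretical mass = 4.0966 × 58.44 = 239.41 g.
At 58.93% yield, actual mass of NaCl = 239.41 × 0.5893 = 141.08 g.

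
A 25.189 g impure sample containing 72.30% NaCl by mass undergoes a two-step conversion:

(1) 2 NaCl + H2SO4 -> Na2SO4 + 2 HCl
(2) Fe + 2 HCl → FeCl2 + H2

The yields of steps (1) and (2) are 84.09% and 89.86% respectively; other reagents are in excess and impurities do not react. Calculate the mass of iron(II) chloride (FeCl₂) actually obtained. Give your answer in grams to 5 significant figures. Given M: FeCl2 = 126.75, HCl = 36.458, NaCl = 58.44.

14.923 g

Pure NaCl = 25.189 × 0.7230 = 18.2116 g.
n(NaCl) = 18.2116 / 58.44 = 0.311630 mol.
Step 1 (NaCl:HCl = 2:2): theoretical n(HCl) = 0.311630 mol; at 84.09% yield, n(HCl) = 0.262050 mol.
Step 2 (HCl:FeCl2 = 2:1): theoretical n(FeCl2) = 0.131025 mol, so theoretical mass = 0.131025 × 126.75 = 16.6074 g.
At 89.86% yield, actual mass of FeCl2 = 16.6074 × 0.8986 = 14.9234 g.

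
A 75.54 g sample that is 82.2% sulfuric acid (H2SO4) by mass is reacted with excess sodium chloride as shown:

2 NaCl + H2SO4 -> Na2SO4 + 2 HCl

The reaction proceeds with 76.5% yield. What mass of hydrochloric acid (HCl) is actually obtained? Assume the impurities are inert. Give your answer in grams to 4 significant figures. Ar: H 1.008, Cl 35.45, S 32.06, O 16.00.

Pure H2SO4 available = 75.54 g × 0.822 = 62.094 g.
M(H2SO4) = 2(1.008) + 32.06 + 4(16.00) = 98.076 g/mol.
M(HCl) = 1.008 + 35.45 = 36.458 g/mol.
n(H2SO4) = 62.094 g / 98.076 g/mol = 0.63312 mol.
From the equation the H2SO4:HCl mole ratio is 1:2, so n(HCl) = 0.63312 × 2/1 = 1.2662 mol.
Mass of HCl = 1.2662 mol × 36.458 g/mol = 46.165 g.
Actual mass collected = 46.165 g × 0.765 = 35.316 g.

35.32 g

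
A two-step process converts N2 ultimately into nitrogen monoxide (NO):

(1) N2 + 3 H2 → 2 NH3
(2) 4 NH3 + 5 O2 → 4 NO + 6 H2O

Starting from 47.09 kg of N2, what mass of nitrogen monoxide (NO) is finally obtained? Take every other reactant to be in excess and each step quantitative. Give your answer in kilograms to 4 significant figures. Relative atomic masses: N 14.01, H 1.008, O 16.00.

M(N2) = 2(14.01) = 28.02 g/mol.
M(NO) = 14.01 + 16.00 = 30.01 g/mol.
47.09 kg = 47090 g.
n(N2) = 47090 / 28.02 = 1680.6 mol.
Step 1 gives a 1:2 ratio of N2 to NH3, so n(NH3) = 3361.2 mol.
In step 2 the NH3:NO ratio is 4:4, so n(NO) = 3361.2 mol.
Mass of NO = 3361.2 × 30.01 = 100870 g = 100.9 kg.

100.9 kg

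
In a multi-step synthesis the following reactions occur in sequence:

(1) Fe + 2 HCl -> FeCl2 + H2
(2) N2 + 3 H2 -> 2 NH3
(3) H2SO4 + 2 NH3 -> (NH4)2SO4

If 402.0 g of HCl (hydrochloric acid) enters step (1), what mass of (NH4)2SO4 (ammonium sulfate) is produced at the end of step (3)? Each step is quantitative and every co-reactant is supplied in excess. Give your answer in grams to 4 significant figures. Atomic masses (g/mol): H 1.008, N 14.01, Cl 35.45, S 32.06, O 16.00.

242.8 g

M(HCl) = 1.008 + 35.45 = 36.458 g/mol.
M((NH4)2SO4) = 2(14.01) + 8(1.008) + 32.06 + 4(16.00) = 132.144 g/mol.
n(HCl) = 402.0 / 36.458 = 11.026 mol.
Reaction (1): HCl→H2 ratio 2:1 ⇒ n(H2) = 5.5132 mol.
Reaction (2): H2→NH3 ratio 3:2 ⇒ n(NH3) = 3.6755 mol.
Reaction (3): NH3→(NH4)2SO4 ratio 2:1 ⇒ n((NH4)2SO4) = 1.8377 mol.
Mass of (NH4)2SO4 = 1.8377 × 132.144 = 242.85 g.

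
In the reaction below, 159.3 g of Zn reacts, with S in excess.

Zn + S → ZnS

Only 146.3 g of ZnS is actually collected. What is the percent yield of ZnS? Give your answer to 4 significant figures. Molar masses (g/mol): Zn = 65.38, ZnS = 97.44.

61.62 %

n(Zn) = 159.30 g / 65.38 g/mol = 2.4365 mol.
From the equation the Zn:ZnS mole ratio is 1:1, so n(ZnS) = 2.4365 × 1/1 = 2.4365 mol.
Mass of ZnS = 2.4365 mol × 97.44 g/mol = 237.41 g.
This is the theoretical yield. Percent yield = 146.3 g / 237.41 g × 100% = 61.622%.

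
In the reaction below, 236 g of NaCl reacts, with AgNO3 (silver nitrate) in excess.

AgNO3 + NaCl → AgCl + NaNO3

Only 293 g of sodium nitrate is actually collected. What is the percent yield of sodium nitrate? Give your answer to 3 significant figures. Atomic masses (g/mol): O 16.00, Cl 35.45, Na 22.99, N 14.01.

85.4 %

M(NaCl) = 22.99 + 35.45 = 58.44 g/mol.
M(NaNO3) = 22.99 + 14.01 + 3(16.00) = 85.00 g/mol.
n(NaCl) = 236.0 g / 58.44 g/mol = 4.038 mol.
From the equation the NaCl:NaNO3 mole ratio is 1:1, so n(NaNO3) = 4.038 × 1/1 = 4.038 mol.
Mass of NaNO3 = 4.038 mol × 85.00 g/mol = 343.3 g.
This is the theoretical yield. Percent yield = 293 g / 343.3 g × 100% = 85.36%.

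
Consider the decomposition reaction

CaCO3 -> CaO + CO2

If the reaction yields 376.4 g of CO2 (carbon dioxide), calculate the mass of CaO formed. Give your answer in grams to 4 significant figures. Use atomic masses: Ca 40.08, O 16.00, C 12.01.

M(CO2) = 12.01 + 2(16.00) = 44.01 g/mol.
M(CaO) = 40.08 + 16.00 = 56.08 g/mol.
n(CO2) = 376.40 g / 44.01 g/mol = 8.5526 mol.
From the equation the CO2:CaO mole ratio is 1:1, so n(CaO) = 8.5526 × 1/1 = 8.5526 mol.
Mass of CaO = 8.5526 mol × 56.08 g/mol = 479.63 g.

479.6 g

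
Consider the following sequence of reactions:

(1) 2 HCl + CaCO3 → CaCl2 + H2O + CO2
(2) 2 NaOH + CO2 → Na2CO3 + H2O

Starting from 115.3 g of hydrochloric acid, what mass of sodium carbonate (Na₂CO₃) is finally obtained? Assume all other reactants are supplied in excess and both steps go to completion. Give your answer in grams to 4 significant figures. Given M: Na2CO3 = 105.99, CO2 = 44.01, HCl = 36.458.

167.6 g

n(HCl) = 115.30 / 36.458 = 3.1625 mol.
Step 1 gives a 2:1 ratio of HCl to CO2, so n(CO2) = 1.5813 mol.
In step 2 the CO2:Na2CO3 ratio is 1:1, so n(Na2CO3) = 1.5813 mol.
Mass of Na2CO3 = 1.5813 × 105.99 = 167.60 g.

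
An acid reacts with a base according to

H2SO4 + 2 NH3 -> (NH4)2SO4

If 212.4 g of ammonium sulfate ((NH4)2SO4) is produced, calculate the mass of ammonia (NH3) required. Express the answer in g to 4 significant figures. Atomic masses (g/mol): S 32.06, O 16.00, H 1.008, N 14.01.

M((NH4)2SO4) = 2(14.01) + 8(1.008) + 32.06 + 4(16.00) = 132.144 g/mol.
M(NH3) = 14.01 + 3(1.008) = 17.034 g/mol.
n((NH4)2SO4) = 212.40 g / 132.144 g/mol = 1.6073 mol.
From the equation the (NH4)2SO4:NH3 mole ratio is 1:2, so n(NH3) = 1.6073 × 2/1 = 3.2147 mol.
Mass of NH3 = 3.2147 mol × 17.034 g/mol = 54.759 g.

54.76 g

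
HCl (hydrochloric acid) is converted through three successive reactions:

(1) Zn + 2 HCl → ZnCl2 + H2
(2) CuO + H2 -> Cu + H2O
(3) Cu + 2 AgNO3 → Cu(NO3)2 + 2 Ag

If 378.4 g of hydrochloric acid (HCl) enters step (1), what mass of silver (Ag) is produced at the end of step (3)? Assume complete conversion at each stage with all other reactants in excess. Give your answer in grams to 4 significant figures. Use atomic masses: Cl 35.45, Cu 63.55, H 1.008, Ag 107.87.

1120 g

M(HCl) = 1.008 + 35.45 = 36.458 g/mol.
M(Ag) = 107.87 g/mol.
n(HCl) = 378.4 / 36.458 = 10.379 mol.
Reaction (1): HCl→H2 ratio 2:1 ⇒ n(H2) = 5.1895 mol.
Reaction (2): H2→Cu ratio 1:1 ⇒ n(Cu) = 5.1895 mol.
Reaction (3): Cu→Ag ratio 1:2 ⇒ n(Ag) = 10.379 mol.
Mass of Ag = 10.379 × 107.87 = 1119.6 g.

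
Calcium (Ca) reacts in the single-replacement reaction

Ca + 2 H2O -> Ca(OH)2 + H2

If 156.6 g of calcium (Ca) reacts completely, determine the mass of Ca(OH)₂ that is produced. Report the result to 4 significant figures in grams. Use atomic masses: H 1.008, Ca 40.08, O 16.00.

M(Ca) = 40.08 g/mol.
M(Ca(OH)2) = 40.08 + 2(16.00) + 2(1.008) = 74.096 g/mol.
n(Ca) = 156.60 g / 40.08 g/mol = 3.9072 mol.
From the equation the Ca:Ca(OH)2 mole ratio is 1:1, so n(Ca(OH)2) = 3.9072 × 1/1 = 3.9072 mol.
Mass of Ca(OH)2 = 3.9072 mol × 74.096 g/mol = 289.51 g.

289.5 g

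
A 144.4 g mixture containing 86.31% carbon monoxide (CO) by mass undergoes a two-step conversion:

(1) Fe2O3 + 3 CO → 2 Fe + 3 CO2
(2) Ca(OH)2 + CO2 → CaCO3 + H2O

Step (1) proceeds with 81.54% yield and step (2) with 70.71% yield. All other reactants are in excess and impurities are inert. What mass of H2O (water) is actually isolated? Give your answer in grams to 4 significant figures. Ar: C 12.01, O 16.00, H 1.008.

46.22 g

Pure CO = 144.4 × 0.8631 = 124.63 g.
M(CO) = 12.01 + 16.00 = 28.01 g/mol.
M(H2O) = 2(1.008) + 16.00 = 18.016 g/mol.
n(CO) = 124.63 / 28.01 = 4.4495 mol.
Step 1 (CO:CO2 = 3:3): theoretical n(CO2) = 4.4495 mol; at 81.54% yield, n(CO2) = 3.6282 mol.
Step 2 (CO2:H2O = 1:1): theoretical n(H2O) = 3.6282 mol, so theoretical mass = 3.6282 × 18.016 = 65.365 g.
At 70.71% yield, actual mass of H2O = 65.365 × 0.7071 = 46.219 g.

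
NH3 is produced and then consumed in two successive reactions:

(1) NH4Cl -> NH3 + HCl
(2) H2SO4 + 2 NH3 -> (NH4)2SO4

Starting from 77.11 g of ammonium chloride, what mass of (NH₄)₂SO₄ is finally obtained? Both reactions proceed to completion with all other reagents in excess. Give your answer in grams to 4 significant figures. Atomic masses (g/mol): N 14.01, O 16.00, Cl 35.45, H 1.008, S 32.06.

95.24 g

M(NH4Cl) = 14.01 + 4(1.008) + 35.45 = 53.492 g/mol.
M((NH4)2SO4) = 2(14.01) + 8(1.008) + 32.06 + 4(16.00) = 132.144 g/mol.
n(NH4Cl) = 77.110 / 53.492 = 1.4415 mol.
Step 1 gives a 1:1 ratio of NH4Cl to NH3, so n(NH3) = 1.4415 mol.
In step 2 the NH3:(NH4)2SO4 ratio is 2:1, so n((NH4)2SO4) = 0.72076 mol.
Mass of (NH4)2SO4 = 0.72076 × 132.144 = 95.244 g.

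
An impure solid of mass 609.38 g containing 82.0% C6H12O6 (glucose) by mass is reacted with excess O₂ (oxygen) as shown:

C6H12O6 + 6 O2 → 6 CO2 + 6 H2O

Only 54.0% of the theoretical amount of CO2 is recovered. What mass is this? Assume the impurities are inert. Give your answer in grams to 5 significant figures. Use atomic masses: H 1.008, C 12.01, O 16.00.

395.50 g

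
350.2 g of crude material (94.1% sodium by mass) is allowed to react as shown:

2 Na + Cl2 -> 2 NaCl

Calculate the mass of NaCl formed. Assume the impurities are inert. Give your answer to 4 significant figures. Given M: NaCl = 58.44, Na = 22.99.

837.7 g

Mass of pure Na = 350.2 g × 0.941 = 329.54 g.
n(Na) = 329.54 g / 22.99 g/mol = 14.334 mol.
From the equation the Na:NaCl mole ratio is 2:2, so n(NaCl) = 14.334 × 2/2 = 14.334 mol.
Mass of NaCl = 14.334 mol × 58.44 g/mol = 837.68 g.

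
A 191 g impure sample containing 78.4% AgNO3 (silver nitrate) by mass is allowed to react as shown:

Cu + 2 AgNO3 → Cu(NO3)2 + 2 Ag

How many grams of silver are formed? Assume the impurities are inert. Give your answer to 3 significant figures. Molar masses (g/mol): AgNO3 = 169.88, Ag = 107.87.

95.1 g

Mass of pure AgNO3 = 191 g × 0.784 = 149.7 g.
n(AgNO3) = 149.7 g / 169.88 g/mol = 0.8815 mol.
From the equation the AgNO3:Ag mole ratio is 2:2, so n(Ag) = 0.8815 × 2/2 = 0.8815 mol.
Mass of Ag = 0.8815 mol × 107.87 g/mol = 95.08 g.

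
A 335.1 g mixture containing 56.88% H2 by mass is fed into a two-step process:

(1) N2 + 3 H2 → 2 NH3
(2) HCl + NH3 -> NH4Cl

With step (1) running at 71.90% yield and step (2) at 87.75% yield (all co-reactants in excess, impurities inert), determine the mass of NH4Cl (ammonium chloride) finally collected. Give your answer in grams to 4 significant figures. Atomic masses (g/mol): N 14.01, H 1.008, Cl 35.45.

2127 g

Pure H2 = 335.1 × 0.5688 = 190.60 g.
M(H2) = 2(1.008) = 2.016 g/mol.
M(NH4Cl) = 14.01 + 4(1.008) + 35.45 = 53.492 g/mol.
n(H2) = 190.60 / 2.016 = 94.546 mol.
Step 1 (H2:NH3 = 3:2): theoretical n(NH3) = 63.031 mol; at 71.90% yield, n(NH3) = 45.319 mol.
Step 2 (NH3:NH4Cl = 1:1): theoretical n(NH4Cl) = 45.319 mol, so theoretical mass = 45.319 × 53.492 = 2424.2 g.
At 87.75% yield, actual mass of NH4Cl = 2424.2 × 0.8775 = 2127.2 g.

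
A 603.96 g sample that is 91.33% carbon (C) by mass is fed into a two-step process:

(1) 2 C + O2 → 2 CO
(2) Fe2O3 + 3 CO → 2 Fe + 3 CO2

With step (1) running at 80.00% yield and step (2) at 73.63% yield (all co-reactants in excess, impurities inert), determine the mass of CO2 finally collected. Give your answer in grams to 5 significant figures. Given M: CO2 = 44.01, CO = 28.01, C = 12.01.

1190.6 g

Pure C = 603.96 × 0.9133 = 551.597 g.
n(C) = 551.597 / 12.01 = 45.9281 mol.
Step 1 (C:CO = 2:2): theoretical n(CO) = 45.9281 mol; at 80.00% yield, n(CO) = 36.7425 mol.
Step 2 (CO:CO2 = 3:3): theoretical n(CO2) = 36.7425 mol, so theoretical mass = 36.7425 × 44.01 = 1617.04 g.
At 73.63% yield, actual mass of CO2 = 1617.04 × 0.7363 = 1190.62 g.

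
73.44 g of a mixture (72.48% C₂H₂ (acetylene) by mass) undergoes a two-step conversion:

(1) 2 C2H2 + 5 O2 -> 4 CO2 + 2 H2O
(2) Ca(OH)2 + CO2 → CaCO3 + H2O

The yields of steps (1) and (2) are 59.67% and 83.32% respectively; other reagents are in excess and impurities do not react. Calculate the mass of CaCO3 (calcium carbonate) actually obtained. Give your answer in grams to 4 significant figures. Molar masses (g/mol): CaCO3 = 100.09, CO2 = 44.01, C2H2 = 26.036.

203.5 g

Pure C2H2 = 73.44 × 0.7248 = 53.229 g.
n(C2H2) = 53.229 / 26.036 = 2.0445 mol.
Step 1 (C2H2:CO2 = 2:4): theoretical n(CO2) = 4.0889 mol; at 59.67% yield, n(CO2) = 2.4398 mol.
Step 2 (CO2:CaCO3 = 1:1): theoretical n(CaCO3) = 2.4398 mol, so theoretical mass = 2.4398 × 100.09 = 244.20 g.
At 83.32% yield, actual mass of CaCO3 = 244.20 × 0.8332 = 203.47 g.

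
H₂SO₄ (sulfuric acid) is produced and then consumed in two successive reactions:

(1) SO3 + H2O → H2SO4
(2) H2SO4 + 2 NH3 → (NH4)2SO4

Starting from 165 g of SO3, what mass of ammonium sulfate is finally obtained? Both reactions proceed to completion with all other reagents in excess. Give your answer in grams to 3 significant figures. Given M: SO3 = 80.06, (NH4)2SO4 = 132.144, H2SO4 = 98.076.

n(SO3) = 165.0 / 80.06 = 2.061 mol.
Step 1 gives a 1:1 ratio of SO3 to H2SO4, so n(H2SO4) = 2.061 mol.
In step 2 the H2SO4:(NH4)2SO4 ratio is 1:1, so n((NH4)2SO4) = 2.061 mol.
Mass of (NH4)2SO4 = 2.061 × 132.144 = 272.3 g.

272 g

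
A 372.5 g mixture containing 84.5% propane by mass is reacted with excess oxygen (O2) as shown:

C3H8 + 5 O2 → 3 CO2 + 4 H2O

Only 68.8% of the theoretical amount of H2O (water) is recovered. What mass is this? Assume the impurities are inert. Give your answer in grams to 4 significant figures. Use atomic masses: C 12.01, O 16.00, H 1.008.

Pure C3H8 available = 372.5 g × 0.845 = 314.76 g.
M(C3H8) = 3(12.01) + 8(1.008) = 44.094 g/mol.
M(H2O) = 2(1.008) + 16.00 = 18.016 g/mol.
n(C3H8) = 314.76 g / 44.094 g/mol = 7.1384 mol.
From the equation the C3H8:H2O mole ratio is 1:4, so n(H2O) = 7.1384 × 4/1 = 28.554 mol.
Mass of H2O = 28.554 mol × 18.016 g/mol = 514.42 g.
Actual mass collected = 514.42 g × 0.688 = 353.92 g.

353.9 g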